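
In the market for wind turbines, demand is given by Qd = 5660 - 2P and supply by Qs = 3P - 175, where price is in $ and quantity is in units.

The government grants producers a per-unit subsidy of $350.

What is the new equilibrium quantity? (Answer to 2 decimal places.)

3746.00

Before the shock: 5660 - 2P = 3P - 175 ⇒ 5835 = 5P ⇒ P = 1167, Q = 3326.
Since sellers receive the price plus the subsidy, the effective supply curve becomes Qs = 3P + 875.
Clearing the new market: 5660 - 2P = 3P + 875, so P = 957 and Q = 3746.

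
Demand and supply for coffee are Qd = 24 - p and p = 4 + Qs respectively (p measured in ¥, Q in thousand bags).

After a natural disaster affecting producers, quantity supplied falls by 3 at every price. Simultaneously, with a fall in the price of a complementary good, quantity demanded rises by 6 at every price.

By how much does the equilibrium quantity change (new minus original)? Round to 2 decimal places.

+1.50

Solve the original market: 24 - p = p - 4, hence p = 14 and Q = 10.
After the shift, demand is Qd = 30 - p and supply is Qs = p - 7.
Clearing the new market: 30 - p = p - 7, so p = 18.5 and Q = 11.5.
ΔQ = 11.5 − 10 = +1.50.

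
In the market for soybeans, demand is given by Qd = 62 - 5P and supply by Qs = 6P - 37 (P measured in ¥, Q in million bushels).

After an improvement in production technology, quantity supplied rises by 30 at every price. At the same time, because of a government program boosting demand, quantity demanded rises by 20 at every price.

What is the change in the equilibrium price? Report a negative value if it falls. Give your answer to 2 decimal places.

-0.91

Solve the original market: 62 - 5P = 6P - 37, hence P = 9 and Q = 17.
With the change applied: demand Qd = 82 - 5P, supply Qs = 6P - 7.
Equate the new curves: 82 - 5P = 6P - 7, giving 89 = 11P, P = 89/11 ≈ 8.0909, Q = 457/11 ≈ 41.5455.
ΔP = 8.0909 − 9 = -0.91.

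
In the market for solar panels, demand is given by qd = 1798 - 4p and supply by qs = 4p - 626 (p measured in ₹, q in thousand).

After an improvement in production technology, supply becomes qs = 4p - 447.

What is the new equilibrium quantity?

Solve the original market: 1798 - 4p = 4p - 626, hence p = 303 and q = 586.
The shock moves the curves to qd = 1798 - 4p and qs = 4p - 447.
Equate the new curves: 1798 - 4p = 4p - 447, giving 2245 = 8p, p = 280.625, q = 675.5.

675.5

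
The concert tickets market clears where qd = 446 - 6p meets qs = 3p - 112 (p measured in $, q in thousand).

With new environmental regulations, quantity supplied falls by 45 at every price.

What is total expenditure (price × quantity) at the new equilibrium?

Solve the original market: 446 - 6p = 3p - 112, hence p = 62 and q = 74.
The new curves are qd = 446 - 6p (demand) and qs = 3p - 157 (supply).
Equate the new curves: 446 - 6p = 3p - 157, giving 603 = 9p, p = 67, q = 44.
New expenditure = 67 × 44 = 2948.

2948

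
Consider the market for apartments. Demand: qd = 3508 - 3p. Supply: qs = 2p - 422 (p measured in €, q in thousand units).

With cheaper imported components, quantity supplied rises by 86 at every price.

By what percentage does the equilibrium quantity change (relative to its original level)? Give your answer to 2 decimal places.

Initially, 3508 - 3p = 2p - 422, so 3930 = 5p and p = 786, q = 1150.
With the change applied: demand qd = 3508 - 3p, supply qs = 2p - 336.
Clearing the new market: 3508 - 3p = 2p - 336, so p = 768.8 and q = 1201.6.
%Δq = (1201.6 − 1150) / 1150 × 100 = +4.49%.

+4.49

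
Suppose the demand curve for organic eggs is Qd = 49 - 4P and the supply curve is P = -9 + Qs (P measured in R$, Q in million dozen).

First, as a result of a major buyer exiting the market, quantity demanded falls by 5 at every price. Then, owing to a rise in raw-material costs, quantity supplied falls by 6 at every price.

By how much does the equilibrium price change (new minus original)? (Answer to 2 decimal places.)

Initially, 49 - 4P = P + 9, so 40 = 5P and P = 8, Q = 17.
With the change applied: demand Qd = 44 - 4P, supply Qs = P + 3.
Setting them equal: 44 - 4P = P + 3 → 41 = 5P, so P = 8.2 and Q = 11.2.
ΔP = 8.2 − 8 = +0.20.

+0.20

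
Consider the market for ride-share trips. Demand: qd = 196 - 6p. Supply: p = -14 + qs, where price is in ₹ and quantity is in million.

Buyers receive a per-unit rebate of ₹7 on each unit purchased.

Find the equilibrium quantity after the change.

Before the shock: 196 - 6p = p + 14 ⇒ 182 = 7p ⇒ p = 26, q = 40.
Since buyers' out-of-pocket price is the market price minus the rebate, the effective demand curve becomes qd = 238 - 6p.
Equate the new curves: 238 - 6p = p + 14, giving 224 = 7p, p = 32, q = 46.

46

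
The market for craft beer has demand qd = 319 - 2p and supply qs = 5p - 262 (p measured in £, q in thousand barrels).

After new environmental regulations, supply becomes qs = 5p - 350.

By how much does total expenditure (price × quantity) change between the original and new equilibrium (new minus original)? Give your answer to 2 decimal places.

Initially, 319 - 2p = 5p - 262, so 581 = 7p and p = 83, q = 153.
The new curves are qd = 319 - 2p (demand) and qs = 5p - 350 (supply).
New equilibrium: 319 - 2p = 5p - 350 ⇒ 669 = 7p ⇒ p = 669/7 ≈ 95.5714, q = 895/7 ≈ 127.8571.
Expenditure moves from 83×153 = 12699 to 95.5714×127.8571 = 12219.4898; change = -479.51.

-479.51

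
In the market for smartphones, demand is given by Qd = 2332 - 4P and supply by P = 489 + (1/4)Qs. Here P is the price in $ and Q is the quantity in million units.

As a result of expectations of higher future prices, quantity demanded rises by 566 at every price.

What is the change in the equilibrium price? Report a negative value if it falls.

Initially, 2332 - 4P = 4P - 1956, so 4288 = 8P and P = 536, Q = 188.
With the change applied: demand Qd = 2898 - 4P, supply Qs = 4P - 1956.
New equilibrium: 2898 - 4P = 4P - 1956 ⇒ 4854 = 8P ⇒ P = 606.75, Q = 471.
ΔP = 606.75 − 536 = +70.75.

+70.75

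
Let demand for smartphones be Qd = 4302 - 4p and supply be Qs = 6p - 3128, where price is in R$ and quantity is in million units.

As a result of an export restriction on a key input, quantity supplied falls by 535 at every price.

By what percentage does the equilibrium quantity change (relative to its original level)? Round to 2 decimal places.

-16.09

Initially, 4302 - 4p = 6p - 3128, so 7430 = 10p and p = 743, Q = 1330.
The shock moves the curves to Qd = 4302 - 4p and Qs = 6p - 3663.
Clearing the new market: 4302 - 4p = 6p - 3663, so p = 796.5 and Q = 1116.
%ΔQ = (1116 − 1330) / 1330 × 100 = -16.09%.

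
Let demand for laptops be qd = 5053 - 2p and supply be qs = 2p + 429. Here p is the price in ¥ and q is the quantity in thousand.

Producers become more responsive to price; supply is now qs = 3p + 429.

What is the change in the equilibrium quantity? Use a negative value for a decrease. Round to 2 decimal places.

+462.40

Before the shock: 5053 - 2p = 2p + 429 ⇒ 4624 = 4p ⇒ p = 1156, q = 2741.
With the change applied: demand qd = 5053 - 2p, supply qs = 3p + 429.
Clearing the new market: 5053 - 2p = 3p + 429, so p = 924.8 and q = 3203.4.
Δq = 3203.4 − 2741 = +462.40.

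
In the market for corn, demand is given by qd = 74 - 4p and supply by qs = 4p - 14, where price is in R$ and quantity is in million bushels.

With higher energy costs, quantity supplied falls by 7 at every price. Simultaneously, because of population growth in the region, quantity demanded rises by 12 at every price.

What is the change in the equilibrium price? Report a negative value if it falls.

+2.375

Initially, 74 - 4p = 4p - 14, so 88 = 8p and p = 11, q = 30.
After the shift, demand is qd = 86 - 4p and supply is qs = 4p - 21.
Equate the new curves: 86 - 4p = 4p - 21, giving 107 = 8p, p = 13.375, q = 32.5.
Δp = 13.375 − 11 = +2.375.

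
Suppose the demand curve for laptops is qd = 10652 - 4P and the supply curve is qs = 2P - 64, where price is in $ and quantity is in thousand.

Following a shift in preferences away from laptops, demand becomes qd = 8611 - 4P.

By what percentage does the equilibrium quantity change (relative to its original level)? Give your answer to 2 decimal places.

-19.39

Solve the original market: 10652 - 4P = 2P - 64, hence P = 1786 and q = 3508.
The shock moves the curves to qd = 8611 - 4P and qs = 2P - 64.
Clearing the new market: 8611 - 4P = 2P - 64, so P = 8675/6 ≈ 1445.8333 and q = 8483/3 ≈ 2827.6667.
%Δq = (2827.6667 − 3508) / 3508 × 100 = -19.39%.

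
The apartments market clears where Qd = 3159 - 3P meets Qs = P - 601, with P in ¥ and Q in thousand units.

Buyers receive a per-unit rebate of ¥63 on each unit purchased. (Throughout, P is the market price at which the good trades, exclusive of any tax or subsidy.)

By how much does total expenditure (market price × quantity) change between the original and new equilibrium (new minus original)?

+62665.3125

Original equilibrium: 3159 - 3P = P - 601 gives 3760 = 4P, so P = 940 and Q = 339.
Since buyers' out-of-pocket price is the market price minus the rebate, the effective demand curve becomes Qd = 3348 - 3P.
Setting them equal: 3348 - 3P = P - 601 → 3949 = 4P, so P = 987.25 and Q = 386.25.
Expenditure moves from 940×339 = 318660 to 987.25×386.25 = 381325.3125; change = +62665.3125.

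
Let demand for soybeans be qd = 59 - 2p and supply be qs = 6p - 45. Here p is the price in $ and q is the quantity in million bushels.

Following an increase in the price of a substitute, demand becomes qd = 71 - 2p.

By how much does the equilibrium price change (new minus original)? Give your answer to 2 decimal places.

+1.50

Solve the original market: 59 - 2p = 6p - 45, hence p = 13 and q = 33.
After the shift, demand is qd = 71 - 2p and supply is qs = 6p - 45.
Equate the new curves: 71 - 2p = 6p - 45, giving 116 = 8p, p = 14.5, q = 42.
Δp = 14.5 − 13 = +1.50.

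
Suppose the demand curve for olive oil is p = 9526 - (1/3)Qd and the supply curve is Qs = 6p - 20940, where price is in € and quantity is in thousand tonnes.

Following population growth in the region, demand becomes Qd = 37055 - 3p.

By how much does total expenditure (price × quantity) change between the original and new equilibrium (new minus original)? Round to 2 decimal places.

+47787046.74

Before the shock: 28578 - 3p = 6p - 20940 ⇒ 49518 = 9p ⇒ p = 5502, Q = 12072.
With the change applied: demand Qd = 37055 - 3p, supply Qs = 6p - 20940.
Clearing the new market: 37055 - 3p = 6p - 20940, so p = 57995/9 ≈ 6443.8889 and Q = 53170/3 ≈ 17723.3333.
Expenditure moves from 5502×12072 = 66420144 to 6443.8889×17723.3333 = 114207190.7407; change = +47787046.74.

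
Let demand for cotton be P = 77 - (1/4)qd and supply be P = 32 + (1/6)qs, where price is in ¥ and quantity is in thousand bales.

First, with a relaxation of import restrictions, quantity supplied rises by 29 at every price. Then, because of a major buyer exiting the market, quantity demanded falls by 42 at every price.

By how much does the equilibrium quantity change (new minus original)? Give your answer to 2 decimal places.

Before the shock: 308 - 4P = 6P - 192 ⇒ 500 = 10P ⇒ P = 50, q = 108.
The new curves are qd = 266 - 4P (demand) and qs = 6P - 163 (supply).
Clearing the new market: 266 - 4P = 6P - 163, so P = 42.9 and q = 94.4.
Δq = 94.4 − 108 = -13.60.

-13.60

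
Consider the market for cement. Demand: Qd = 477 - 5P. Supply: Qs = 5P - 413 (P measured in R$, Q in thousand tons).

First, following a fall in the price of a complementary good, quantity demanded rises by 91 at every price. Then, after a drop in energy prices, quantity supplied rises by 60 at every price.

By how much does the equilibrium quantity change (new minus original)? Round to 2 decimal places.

+75.50

Original equilibrium: 477 - 5P = 5P - 413 gives 890 = 10P, so P = 89 and Q = 32.
The shock moves the curves to Qd = 568 - 5P and Qs = 5P - 353.
Equate the new curves: 568 - 5P = 5P - 353, giving 921 = 10P, P = 92.1, Q = 107.5.
ΔQ = 107.5 − 32 = +75.50.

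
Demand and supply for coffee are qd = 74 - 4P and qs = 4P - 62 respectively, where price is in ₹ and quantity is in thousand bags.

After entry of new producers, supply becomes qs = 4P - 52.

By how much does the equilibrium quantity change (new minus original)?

+5

Original equilibrium: 74 - 4P = 4P - 62 gives 136 = 8P, so P = 17 and q = 6.
The shock moves the curves to qd = 74 - 4P and qs = 4P - 52.
Setting them equal: 74 - 4P = 4P - 52 → 126 = 8P, so P = 15.75 and q = 11.
Δq = 11 − 6 = +5.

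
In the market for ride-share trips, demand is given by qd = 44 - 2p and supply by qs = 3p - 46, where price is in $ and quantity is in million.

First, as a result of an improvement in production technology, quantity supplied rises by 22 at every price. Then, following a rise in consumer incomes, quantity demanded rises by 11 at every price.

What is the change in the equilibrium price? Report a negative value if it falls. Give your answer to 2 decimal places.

Solve the original market: 44 - 2p = 3p - 46, hence p = 18 and q = 8.
The new curves are qd = 55 - 2p (demand) and qs = 3p - 24 (supply).
New equilibrium: 55 - 2p = 3p - 24 ⇒ 79 = 5p ⇒ p = 15.8, q = 23.4.
Δp = 15.8 − 18 = -2.20.

-2.20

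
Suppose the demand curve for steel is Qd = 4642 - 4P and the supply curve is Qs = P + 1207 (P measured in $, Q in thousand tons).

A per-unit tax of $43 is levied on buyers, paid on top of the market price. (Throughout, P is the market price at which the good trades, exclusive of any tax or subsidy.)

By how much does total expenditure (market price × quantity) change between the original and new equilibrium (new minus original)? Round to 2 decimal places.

-87603.04

Solve the original market: 4642 - 4P = P + 1207, hence P = 687 and Q = 1894.
Since buyers pay the price plus the tax, the effective demand curve becomes Qd = 4470 - 4P.
Setting them equal: 4470 - 4P = P + 1207 → 3263 = 5P, so P = 652.6 and Q = 1859.6.
Expenditure moves from 687×1894 = 1301178 to 652.6×1859.6 = 1213574.96; change = -87603.04.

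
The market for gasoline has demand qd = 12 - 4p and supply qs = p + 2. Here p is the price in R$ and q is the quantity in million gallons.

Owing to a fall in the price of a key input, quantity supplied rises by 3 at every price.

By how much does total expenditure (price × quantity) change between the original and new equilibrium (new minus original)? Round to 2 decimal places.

Before the shock: 12 - 4p = p + 2 ⇒ 10 = 5p ⇒ p = 2, q = 4.
With the change applied: demand qd = 12 - 4p, supply qs = p + 5.
Setting them equal: 12 - 4p = p + 5 → 7 = 5p, so p = 1.4 and q = 6.4.
Expenditure moves from 2×4 = 8 to 1.4×6.4 = 8.96; change = +0.96.

+0.96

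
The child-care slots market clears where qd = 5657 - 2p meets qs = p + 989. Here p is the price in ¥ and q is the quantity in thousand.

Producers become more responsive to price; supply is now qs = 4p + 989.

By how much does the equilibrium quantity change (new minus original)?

Solve the original market: 5657 - 2p = p + 989, hence p = 1556 and q = 2545.
The shock moves the curves to qd = 5657 - 2p and qs = 4p + 989.
Clearing the new market: 5657 - 2p = 4p + 989, so p = 778 and q = 4101.
Δq = 4101 − 2545 = +1556.

+1556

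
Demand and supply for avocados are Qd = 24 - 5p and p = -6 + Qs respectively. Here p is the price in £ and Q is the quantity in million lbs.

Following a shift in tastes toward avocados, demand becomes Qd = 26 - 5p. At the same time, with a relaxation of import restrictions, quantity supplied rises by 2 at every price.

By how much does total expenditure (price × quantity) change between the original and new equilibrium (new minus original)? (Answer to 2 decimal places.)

Before the shock: 24 - 5p = p + 6 ⇒ 18 = 6p ⇒ p = 3, Q = 9.
After the shift, demand is Qd = 26 - 5p and supply is Qs = p + 8.
New equilibrium: 26 - 5p = p + 8 ⇒ 18 = 6p ⇒ p = 3, Q = 11.
Expenditure moves from 3×9 = 27 to 3×11 = 33; change = +6.00.

+6.00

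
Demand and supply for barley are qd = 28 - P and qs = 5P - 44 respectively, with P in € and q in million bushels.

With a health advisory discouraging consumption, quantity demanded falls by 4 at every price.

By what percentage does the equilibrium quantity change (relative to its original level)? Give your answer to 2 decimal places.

Before the shock: 28 - P = 5P - 44 ⇒ 72 = 6P ⇒ P = 12, q = 16.
The new curves are qd = 24 - P (demand) and qs = 5P - 44 (supply).
Clearing the new market: 24 - P = 5P - 44, so P = 34/3 ≈ 11.3333 and q = 38/3 ≈ 12.6667.
%Δq = (12.6667 − 16) / 16 × 100 = -20.83%.

-20.83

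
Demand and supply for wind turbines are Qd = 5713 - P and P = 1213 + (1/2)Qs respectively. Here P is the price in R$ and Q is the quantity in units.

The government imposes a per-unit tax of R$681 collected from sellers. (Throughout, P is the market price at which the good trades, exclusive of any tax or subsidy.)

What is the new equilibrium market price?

3167

Original equilibrium: 5713 - P = 2P - 2426 gives 8139 = 3P, so P = 2713 and Q = 3000.
Since sellers keep the price net of the tax, the effective supply curve becomes Qs = 2P - 3788.
Setting them equal: 5713 - P = 2P - 3788 → 9501 = 3P, so P = 3167 and Q = 2546.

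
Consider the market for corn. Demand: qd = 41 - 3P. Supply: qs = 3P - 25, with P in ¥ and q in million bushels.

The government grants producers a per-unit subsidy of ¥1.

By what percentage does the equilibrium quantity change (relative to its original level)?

Initially, 41 - 3P = 3P - 25, so 66 = 6P and P = 11, q = 8.
Since sellers receive the price plus the subsidy, the effective supply curve becomes qs = 3P - 22.
Clearing the new market: 41 - 3P = 3P - 22, so P = 10.5 and q = 9.5.
%Δq = (9.5 − 8) / 8 × 100 = +18.75%.

+18.75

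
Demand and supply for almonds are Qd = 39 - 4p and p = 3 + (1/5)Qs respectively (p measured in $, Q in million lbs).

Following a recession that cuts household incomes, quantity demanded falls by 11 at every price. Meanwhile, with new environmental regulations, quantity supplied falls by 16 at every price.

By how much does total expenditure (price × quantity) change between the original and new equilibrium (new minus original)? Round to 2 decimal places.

Original equilibrium: 39 - 4p = 5p - 15 gives 54 = 9p, so p = 6 and Q = 15.
The shock moves the curves to Qd = 28 - 4p and Qs = 5p - 31.
Clearing the new market: 28 - 4p = 5p - 31, so p = 59/9 ≈ 6.5556 and Q = 16/9 ≈ 1.7778.
Expenditure moves from 6×15 = 90 to 6.5556×1.7778 = 11.6543; change = -78.35.

-78.35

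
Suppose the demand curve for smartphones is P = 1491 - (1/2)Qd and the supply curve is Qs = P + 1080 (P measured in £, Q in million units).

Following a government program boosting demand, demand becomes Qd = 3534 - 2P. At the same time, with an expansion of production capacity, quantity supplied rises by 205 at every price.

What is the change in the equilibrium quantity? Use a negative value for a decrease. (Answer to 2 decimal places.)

+320.67

Before the shock: 2982 - 2P = P + 1080 ⇒ 1902 = 3P ⇒ P = 634, Q = 1714.
The new curves are Qd = 3534 - 2P (demand) and Qs = P + 1285 (supply).
New equilibrium: 3534 - 2P = P + 1285 ⇒ 2249 = 3P ⇒ P = 2249/3 ≈ 749.6667, Q = 6104/3 ≈ 2034.6667.
ΔQ = 2034.6667 − 1714 = +320.67.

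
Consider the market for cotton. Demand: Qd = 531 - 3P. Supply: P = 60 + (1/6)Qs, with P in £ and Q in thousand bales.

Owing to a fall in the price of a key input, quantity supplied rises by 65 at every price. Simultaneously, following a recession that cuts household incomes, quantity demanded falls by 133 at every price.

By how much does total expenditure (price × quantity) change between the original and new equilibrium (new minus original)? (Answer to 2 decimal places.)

-10307.00

Original equilibrium: 531 - 3P = 6P - 360 gives 891 = 9P, so P = 99 and Q = 234.
The new curves are Qd = 398 - 3P (demand) and Qs = 6P - 295 (supply).
Setting them equal: 398 - 3P = 6P - 295 → 693 = 9P, so P = 77 and Q = 167.
Expenditure moves from 99×234 = 23166 to 77×167 = 12859; change = -10307.00.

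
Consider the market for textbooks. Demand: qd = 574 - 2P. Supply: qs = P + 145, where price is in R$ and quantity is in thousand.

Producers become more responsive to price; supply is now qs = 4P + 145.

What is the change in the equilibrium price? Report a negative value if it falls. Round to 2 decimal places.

-71.50

Solve the original market: 574 - 2P = P + 145, hence P = 143 and q = 288.
The shock moves the curves to qd = 574 - 2P and qs = 4P + 145.
New equilibrium: 574 - 2P = 4P + 145 ⇒ 429 = 6P ⇒ P = 71.5, q = 431.
ΔP = 71.5 − 143 = -71.50.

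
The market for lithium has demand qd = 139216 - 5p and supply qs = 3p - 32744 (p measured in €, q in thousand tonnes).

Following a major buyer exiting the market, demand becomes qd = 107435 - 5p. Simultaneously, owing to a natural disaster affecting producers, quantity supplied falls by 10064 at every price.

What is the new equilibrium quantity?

Before the shock: 139216 - 5p = 3p - 32744 ⇒ 171960 = 8p ⇒ p = 21495, q = 31741.
The new curves are qd = 107435 - 5p (demand) and qs = 3p - 42808 (supply).
Clearing the new market: 107435 - 5p = 3p - 42808, so p = 18780.375 and q = 13533.125.

13533.125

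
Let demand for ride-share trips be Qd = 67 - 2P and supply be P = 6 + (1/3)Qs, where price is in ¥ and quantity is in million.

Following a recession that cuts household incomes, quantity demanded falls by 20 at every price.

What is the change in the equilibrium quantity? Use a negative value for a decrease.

-12

Initially, 67 - 2P = 3P - 18, so 85 = 5P and P = 17, Q = 33.
The shock moves the curves to Qd = 47 - 2P and Qs = 3P - 18.
Setting them equal: 47 - 2P = 3P - 18 → 65 = 5P, so P = 13 and Q = 21.
ΔQ = 21 − 33 = -12.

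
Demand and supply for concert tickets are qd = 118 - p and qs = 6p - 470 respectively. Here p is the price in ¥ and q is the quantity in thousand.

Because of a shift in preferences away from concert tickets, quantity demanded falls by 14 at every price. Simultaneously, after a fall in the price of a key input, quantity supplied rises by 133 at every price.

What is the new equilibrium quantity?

41

Solve the original market: 118 - p = 6p - 470, hence p = 84 and q = 34.
The new curves are qd = 104 - p (demand) and qs = 6p - 337 (supply).
Equate the new curves: 104 - p = 6p - 337, giving 441 = 7p, p = 63, q = 41.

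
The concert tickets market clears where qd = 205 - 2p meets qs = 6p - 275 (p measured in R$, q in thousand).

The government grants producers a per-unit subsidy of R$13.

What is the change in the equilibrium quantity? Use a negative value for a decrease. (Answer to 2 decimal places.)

+19.50

Initially, 205 - 2p = 6p - 275, so 480 = 8p and p = 60, q = 85.
Since sellers receive the price plus the subsidy, the effective supply curve becomes qs = 6p - 197.
Clearing the new market: 205 - 2p = 6p - 197, so p = 50.25 and q = 104.5.
Δq = 104.5 − 85 = +19.50.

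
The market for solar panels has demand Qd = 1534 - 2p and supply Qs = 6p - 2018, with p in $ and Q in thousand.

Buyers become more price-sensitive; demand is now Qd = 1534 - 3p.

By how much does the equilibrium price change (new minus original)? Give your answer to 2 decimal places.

Initially, 1534 - 2p = 6p - 2018, so 3552 = 8p and p = 444, Q = 646.
The new curves are Qd = 1534 - 3p (demand) and Qs = 6p - 2018 (supply).
Setting them equal: 1534 - 3p = 6p - 2018 → 3552 = 9p, so p = 1184/3 ≈ 394.6667 and Q = 350.
Δp = 394.6667 − 444 = -49.33.

-49.33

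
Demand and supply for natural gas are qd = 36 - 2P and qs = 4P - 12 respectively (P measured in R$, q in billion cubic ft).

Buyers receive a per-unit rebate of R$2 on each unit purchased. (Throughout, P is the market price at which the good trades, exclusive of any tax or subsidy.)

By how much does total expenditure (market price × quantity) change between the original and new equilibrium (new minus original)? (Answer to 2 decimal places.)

+36.44

Original equilibrium: 36 - 2P = 4P - 12 gives 48 = 6P, so P = 8 and q = 20.
Since buyers' out-of-pocket price is the market price minus the rebate, the effective demand curve becomes qd = 40 - 2P.
Clearing the new market: 40 - 2P = 4P - 12, so P = 26/3 ≈ 8.6667 and q = 68/3 ≈ 22.6667.
Expenditure moves from 8×20 = 160 to 8.6667×22.6667 = 196.4444; change = +36.44.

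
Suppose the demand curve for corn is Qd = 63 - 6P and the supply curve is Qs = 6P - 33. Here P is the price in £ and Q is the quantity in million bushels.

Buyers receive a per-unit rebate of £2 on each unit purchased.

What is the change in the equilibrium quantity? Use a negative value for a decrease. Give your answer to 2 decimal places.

+6.00

Original equilibrium: 63 - 6P = 6P - 33 gives 96 = 12P, so P = 8 and Q = 15.
Since buyers' out-of-pocket price is the market price minus the rebate, the effective demand curve becomes Qd = 75 - 6P.
Clearing the new market: 75 - 6P = 6P - 33, so P = 9 and Q = 21.
ΔQ = 21 − 15 = +6.00.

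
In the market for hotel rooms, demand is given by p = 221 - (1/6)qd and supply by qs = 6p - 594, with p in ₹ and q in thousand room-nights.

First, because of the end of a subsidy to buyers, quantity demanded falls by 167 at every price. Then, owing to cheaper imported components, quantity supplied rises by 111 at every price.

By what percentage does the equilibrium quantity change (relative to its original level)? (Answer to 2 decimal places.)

Original equilibrium: 1326 - 6p = 6p - 594 gives 1920 = 12p, so p = 160 and q = 366.
The shock moves the curves to qd = 1159 - 6p and qs = 6p - 483.
Setting them equal: 1159 - 6p = 6p - 483 → 1642 = 12p, so p = 821/6 ≈ 136.8333 and q = 338.
%Δq = (338 − 366) / 366 × 100 = -7.65%.

-7.65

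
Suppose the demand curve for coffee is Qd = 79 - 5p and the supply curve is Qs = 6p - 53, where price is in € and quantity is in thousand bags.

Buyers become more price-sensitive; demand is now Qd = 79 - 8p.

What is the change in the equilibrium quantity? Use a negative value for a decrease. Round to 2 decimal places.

-15.43

Solve the original market: 79 - 5p = 6p - 53, hence p = 12 and Q = 19.
The shock moves the curves to Qd = 79 - 8p and Qs = 6p - 53.
Equate the new curves: 79 - 8p = 6p - 53, giving 132 = 14p, p = 66/7 ≈ 9.4286, Q = 25/7 ≈ 3.5714.
ΔQ = 3.5714 − 19 = -15.43.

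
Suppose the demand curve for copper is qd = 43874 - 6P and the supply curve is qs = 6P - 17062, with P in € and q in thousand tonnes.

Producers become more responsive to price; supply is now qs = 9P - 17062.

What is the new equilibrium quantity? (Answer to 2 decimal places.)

Solve the original market: 43874 - 6P = 6P - 17062, hence P = 5078 and q = 13406.
The new curves are qd = 43874 - 6P (demand) and qs = 9P - 17062 (supply).
Setting them equal: 43874 - 6P = 9P - 17062 → 60936 = 15P, so P = 4062.4 and q = 19499.6.

19499.60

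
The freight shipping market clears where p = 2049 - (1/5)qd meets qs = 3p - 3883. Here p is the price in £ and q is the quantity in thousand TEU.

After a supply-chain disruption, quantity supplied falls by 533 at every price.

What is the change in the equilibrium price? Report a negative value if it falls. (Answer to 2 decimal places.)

+66.63

Original equilibrium: 10245 - 5p = 3p - 3883 gives 14128 = 8p, so p = 1766 and q = 1415.
The shock moves the curves to qd = 10245 - 5p and qs = 3p - 4416.
New equilibrium: 10245 - 5p = 3p - 4416 ⇒ 14661 = 8p ⇒ p = 1832.625, q = 1081.875.
Δp = 1832.625 − 1766 = +66.63.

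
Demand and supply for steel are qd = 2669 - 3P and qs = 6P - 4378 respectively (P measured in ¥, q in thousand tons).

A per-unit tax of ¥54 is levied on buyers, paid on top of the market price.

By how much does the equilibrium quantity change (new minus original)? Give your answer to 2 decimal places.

Solve the original market: 2669 - 3P = 6P - 4378, hence P = 783 and q = 320.
Since buyers pay the price plus the tax, the effective demand curve becomes qd = 2507 - 3P.
Equate the new curves: 2507 - 3P = 6P - 4378, giving 6885 = 9P, P = 765, q = 212.
Δq = 212 − 320 = -108.00.

-108.00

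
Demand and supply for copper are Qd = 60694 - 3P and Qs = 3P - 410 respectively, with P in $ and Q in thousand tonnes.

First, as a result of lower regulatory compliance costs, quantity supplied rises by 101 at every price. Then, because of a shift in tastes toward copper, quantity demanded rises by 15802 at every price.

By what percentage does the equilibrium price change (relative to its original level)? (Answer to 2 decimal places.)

+25.70

Before the shock: 60694 - 3P = 3P - 410 ⇒ 61104 = 6P ⇒ P = 10184, Q = 30142.
With the change applied: demand Qd = 76496 - 3P, supply Qs = 3P - 309.
Equate the new curves: 76496 - 3P = 3P - 309, giving 76805 = 6P, P = 76805/6 ≈ 12800.8333, Q = 38093.5.
%ΔP = (12800.8333 − 10184) / 10184 × 100 = +25.70%.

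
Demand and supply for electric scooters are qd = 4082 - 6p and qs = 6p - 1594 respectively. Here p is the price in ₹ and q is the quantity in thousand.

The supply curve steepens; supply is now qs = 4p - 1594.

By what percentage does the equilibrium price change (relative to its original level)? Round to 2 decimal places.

Solve the original market: 4082 - 6p = 6p - 1594, hence p = 473 and q = 1244.
The new curves are qd = 4082 - 6p (demand) and qs = 4p - 1594 (supply).
Clearing the new market: 4082 - 6p = 4p - 1594, so p = 567.6 and q = 676.4.
%Δp = (567.6 − 473) / 473 × 100 = +20.00%.

+20.00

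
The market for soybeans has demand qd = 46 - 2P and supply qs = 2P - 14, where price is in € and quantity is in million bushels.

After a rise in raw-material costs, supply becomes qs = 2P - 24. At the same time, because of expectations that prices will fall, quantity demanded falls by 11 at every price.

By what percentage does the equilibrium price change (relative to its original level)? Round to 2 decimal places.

Before the shock: 46 - 2P = 2P - 14 ⇒ 60 = 4P ⇒ P = 15, q = 16.
After the shift, demand is qd = 35 - 2P and supply is qs = 2P - 24.
Equate the new curves: 35 - 2P = 2P - 24, giving 59 = 4P, P = 14.75, q = 5.5.
%ΔP = (14.75 − 15) / 15 × 100 = -1.67%.

-1.67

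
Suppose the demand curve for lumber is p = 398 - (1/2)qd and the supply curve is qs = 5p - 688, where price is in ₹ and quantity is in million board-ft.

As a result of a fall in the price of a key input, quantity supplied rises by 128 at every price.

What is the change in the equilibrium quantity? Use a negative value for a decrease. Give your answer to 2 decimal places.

Solve the original market: 796 - 2p = 5p - 688, hence p = 212 and q = 372.
With the change applied: demand qd = 796 - 2p, supply qs = 5p - 560.
Clearing the new market: 796 - 2p = 5p - 560, so p = 1356/7 ≈ 193.7143 and q = 2860/7 ≈ 408.5714.
Δq = 408.5714 − 372 = +36.57.

+36.57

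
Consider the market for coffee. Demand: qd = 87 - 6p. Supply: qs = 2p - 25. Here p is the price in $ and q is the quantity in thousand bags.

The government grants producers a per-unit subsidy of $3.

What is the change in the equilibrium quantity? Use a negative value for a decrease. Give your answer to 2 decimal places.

+4.50

Solve the original market: 87 - 6p = 2p - 25, hence p = 14 and q = 3.
Since sellers receive the price plus the subsidy, the effective supply curve becomes qs = 2p - 19.
Equate the new curves: 87 - 6p = 2p - 19, giving 106 = 8p, p = 13.25, q = 7.5.
Δq = 7.5 − 3 = +4.50.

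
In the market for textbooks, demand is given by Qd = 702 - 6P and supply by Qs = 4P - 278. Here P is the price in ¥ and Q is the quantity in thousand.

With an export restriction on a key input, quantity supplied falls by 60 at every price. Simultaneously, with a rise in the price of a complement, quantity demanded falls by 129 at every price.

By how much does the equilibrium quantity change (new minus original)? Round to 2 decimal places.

Initially, 702 - 6P = 4P - 278, so 980 = 10P and P = 98, Q = 114.
The shock moves the curves to Qd = 573 - 6P and Qs = 4P - 338.
Equate the new curves: 573 - 6P = 4P - 338, giving 911 = 10P, P = 91.1, Q = 26.4.
ΔQ = 26.4 − 114 = -87.60.

-87.60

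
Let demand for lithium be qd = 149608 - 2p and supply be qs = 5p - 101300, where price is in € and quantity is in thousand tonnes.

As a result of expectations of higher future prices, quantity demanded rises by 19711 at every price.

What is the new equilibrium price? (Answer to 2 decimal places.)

Solve the original market: 149608 - 2p = 5p - 101300, hence p = 35844 and q = 77920.
After the shift, demand is qd = 169319 - 2p and supply is qs = 5p - 101300.
Clearing the new market: 169319 - 2p = 5p - 101300, so p = 270619/7 ≈ 38659.8571 and q = 643995/7 ≈ 91999.2857.

38659.86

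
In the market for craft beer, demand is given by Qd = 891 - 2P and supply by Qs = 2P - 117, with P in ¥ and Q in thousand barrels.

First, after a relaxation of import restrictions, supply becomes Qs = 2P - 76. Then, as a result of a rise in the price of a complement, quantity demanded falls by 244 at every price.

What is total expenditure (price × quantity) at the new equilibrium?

51604.125

Initially, 891 - 2P = 2P - 117, so 1008 = 4P and P = 252, Q = 387.
The shock moves the curves to Qd = 647 - 2P and Qs = 2P - 76.
New equilibrium: 647 - 2P = 2P - 76 ⇒ 723 = 4P ⇒ P = 180.75, Q = 285.5.
New expenditure = 180.75 × 285.5 = 51604.125.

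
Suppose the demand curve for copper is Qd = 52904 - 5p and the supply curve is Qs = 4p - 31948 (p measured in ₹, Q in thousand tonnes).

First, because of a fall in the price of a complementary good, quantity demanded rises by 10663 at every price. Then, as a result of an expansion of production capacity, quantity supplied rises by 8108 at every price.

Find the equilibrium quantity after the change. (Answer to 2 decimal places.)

15007.56

Original equilibrium: 52904 - 5p = 4p - 31948 gives 84852 = 9p, so p = 9428 and Q = 5764.
With the change applied: demand Qd = 63567 - 5p, supply Qs = 4p - 23840.
New equilibrium: 63567 - 5p = 4p - 23840 ⇒ 87407 = 9p ⇒ p = 87407/9 ≈ 9711.8889, Q = 135068/9 ≈ 15007.5556.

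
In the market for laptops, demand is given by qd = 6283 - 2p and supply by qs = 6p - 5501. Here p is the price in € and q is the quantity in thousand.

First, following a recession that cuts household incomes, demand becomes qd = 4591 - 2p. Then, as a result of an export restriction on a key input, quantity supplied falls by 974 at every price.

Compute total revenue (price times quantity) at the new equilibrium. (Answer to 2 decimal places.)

2523739.63

Solve the original market: 6283 - 2p = 6p - 5501, hence p = 1473 and q = 3337.
The new curves are qd = 4591 - 2p (demand) and qs = 6p - 6475 (supply).
Setting them equal: 4591 - 2p = 6p - 6475 → 11066 = 8p, so p = 1383.25 and q = 1824.5.
New expenditure = 1383.25 × 1824.5 = 2523739.63.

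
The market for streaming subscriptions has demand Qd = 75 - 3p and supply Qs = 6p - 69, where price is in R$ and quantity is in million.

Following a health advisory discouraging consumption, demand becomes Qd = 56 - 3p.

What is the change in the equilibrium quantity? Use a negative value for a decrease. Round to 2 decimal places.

Initially, 75 - 3p = 6p - 69, so 144 = 9p and p = 16, Q = 27.
With the change applied: demand Qd = 56 - 3p, supply Qs = 6p - 69.
Setting them equal: 56 - 3p = 6p - 69 → 125 = 9p, so p = 125/9 ≈ 13.8889 and Q = 43/3 ≈ 14.3333.
ΔQ = 14.3333 − 27 = -12.67.

-12.67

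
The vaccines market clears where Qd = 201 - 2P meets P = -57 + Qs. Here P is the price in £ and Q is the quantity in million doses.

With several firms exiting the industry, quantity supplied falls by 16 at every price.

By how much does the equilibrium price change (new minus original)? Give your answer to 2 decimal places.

+5.33

Original equilibrium: 201 - 2P = P + 57 gives 144 = 3P, so P = 48 and Q = 105.
The new curves are Qd = 201 - 2P (demand) and Qs = P + 41 (supply).
Equate the new curves: 201 - 2P = P + 41, giving 160 = 3P, P = 160/3 ≈ 53.3333, Q = 283/3 ≈ 94.3333.
ΔP = 53.3333 − 48 = +5.33.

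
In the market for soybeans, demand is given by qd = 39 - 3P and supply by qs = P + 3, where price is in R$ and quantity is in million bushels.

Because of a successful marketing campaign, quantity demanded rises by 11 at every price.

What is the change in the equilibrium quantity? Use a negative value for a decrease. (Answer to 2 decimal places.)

Before the shock: 39 - 3P = P + 3 ⇒ 36 = 4P ⇒ P = 9, q = 12.
The shock moves the curves to qd = 50 - 3P and qs = P + 3.
New equilibrium: 50 - 3P = P + 3 ⇒ 47 = 4P ⇒ P = 11.75, q = 14.75.
Δq = 14.75 − 12 = +2.75.

+2.75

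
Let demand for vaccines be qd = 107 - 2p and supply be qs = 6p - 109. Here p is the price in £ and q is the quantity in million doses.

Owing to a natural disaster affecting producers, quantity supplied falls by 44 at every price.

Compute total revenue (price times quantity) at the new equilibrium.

Before the shock: 107 - 2p = 6p - 109 ⇒ 216 = 8p ⇒ p = 27, q = 53.
The new curves are qd = 107 - 2p (demand) and qs = 6p - 153 (supply).
Clearing the new market: 107 - 2p = 6p - 153, so p = 32.5 and q = 42.
New expenditure = 32.5 × 42 = 1365.

1365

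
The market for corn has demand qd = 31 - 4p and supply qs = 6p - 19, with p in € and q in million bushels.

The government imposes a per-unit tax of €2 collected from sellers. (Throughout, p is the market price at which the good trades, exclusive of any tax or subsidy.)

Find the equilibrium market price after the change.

Before the shock: 31 - 4p = 6p - 19 ⇒ 50 = 10p ⇒ p = 5, q = 11.
Since sellers keep the price net of the tax, the effective supply curve becomes qs = 6p - 31.
Clearing the new market: 31 - 4p = 6p - 31, so p = 6.2 and q = 6.2.

6.2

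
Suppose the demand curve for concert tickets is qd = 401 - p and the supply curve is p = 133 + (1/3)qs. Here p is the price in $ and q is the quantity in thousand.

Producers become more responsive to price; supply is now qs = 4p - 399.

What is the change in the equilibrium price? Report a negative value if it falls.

Initially, 401 - p = 3p - 399, so 800 = 4p and p = 200, q = 201.
With the change applied: demand qd = 401 - p, supply qs = 4p - 399.
Clearing the new market: 401 - p = 4p - 399, so p = 160 and q = 241.
Δp = 160 − 200 = -40.

-40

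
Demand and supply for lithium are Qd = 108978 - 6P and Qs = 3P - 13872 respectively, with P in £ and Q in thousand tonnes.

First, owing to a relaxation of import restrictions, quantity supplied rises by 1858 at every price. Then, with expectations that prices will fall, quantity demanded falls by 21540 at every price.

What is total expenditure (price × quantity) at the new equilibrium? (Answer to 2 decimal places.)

Original equilibrium: 108978 - 6P = 3P - 13872 gives 122850 = 9P, so P = 13650 and Q = 27078.
After the shift, demand is Qd = 87438 - 6P and supply is Qs = 3P - 12014.
Clearing the new market: 87438 - 6P = 3P - 12014, so P = 99452/9 ≈ 11050.2222 and Q = 63410/3 ≈ 21136.6667.
New expenditure = 11050.2222 × 21136.6667 = 233564863.70.

233564863.70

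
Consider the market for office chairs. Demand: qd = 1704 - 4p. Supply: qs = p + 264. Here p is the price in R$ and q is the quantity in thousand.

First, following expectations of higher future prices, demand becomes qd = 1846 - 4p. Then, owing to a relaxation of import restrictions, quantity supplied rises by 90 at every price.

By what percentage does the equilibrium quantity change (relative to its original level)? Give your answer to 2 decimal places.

+18.19

Solve the original market: 1704 - 4p = p + 264, hence p = 288 and q = 552.
With the change applied: demand qd = 1846 - 4p, supply qs = p + 354.
Equate the new curves: 1846 - 4p = p + 354, giving 1492 = 5p, p = 298.4, q = 652.4.
%Δq = (652.4 − 552) / 552 × 100 = +18.19%.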